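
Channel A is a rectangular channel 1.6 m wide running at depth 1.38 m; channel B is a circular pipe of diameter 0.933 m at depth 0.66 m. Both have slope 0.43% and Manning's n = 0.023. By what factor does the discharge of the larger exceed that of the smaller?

Channel A: Flow area A = b·y = 1.6 × 1.38 = 2.208 m². Wetted perimeter P = b + 2y = 1.6 + 2×1.38 = 4.36 m. Hydraulic radius R = A/P = 2.208/4.36 = 0.5064 m. Q_A = (1/0.023)·2.208·0.5064^(2/3)·√0.0043 = 4 m³/s.
Channel B: For a circular section of diameter D = 0.933 m at depth y = 0.66 m, the central angle is θ = 2 arccos(1 − 2y/D) = 3.997 rad. Then A = (D²/8)(θ − sin θ) = 0.5171 m² and P = Dθ/2 = 1.865 m. Hydraulic radius R = A/P = 0.5171/1.865 = 0.2773 m. Q_B = (1/0.023)·0.5171·0.2773^(2/3)·√0.0043 = 0.6269 m³/s.
The larger discharge is 4 m³/s and the smaller is 0.6269 m³/s; the ratio is 6.38.

6.38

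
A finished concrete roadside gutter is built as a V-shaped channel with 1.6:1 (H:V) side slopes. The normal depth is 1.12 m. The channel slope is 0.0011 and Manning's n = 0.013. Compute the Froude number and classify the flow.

subcritical

For a triangular section with side slope z = 1.6: A = zy² = 1.6×1.12² = 2.007 m²; P = 2y√(1+z²) = 2×1.12×1.887 = 4.226 m.
Hydraulic radius R = A/P = 2.007/4.226 = 0.4749 m.
V = (1/n) R^(2/3) √S = (1/0.013) × 0.4749^(2/3) × √0.0011 = 1.553 m/s. Hydraulic depth D_h = A/T = 2.007/3.584 = 0.56 m.
Froude number Fr = V/√(g·D_h) = 1.553/√(9.81×0.56) = 0.663, which is less than 1, so the flow is subcritical.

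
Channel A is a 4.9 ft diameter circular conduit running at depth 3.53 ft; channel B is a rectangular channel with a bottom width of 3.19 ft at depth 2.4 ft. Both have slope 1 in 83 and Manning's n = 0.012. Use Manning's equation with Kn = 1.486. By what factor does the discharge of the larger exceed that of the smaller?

2.52

Channel A: For a circular section of diameter D = 4.9 ft at depth y = 3.53 ft, the central angle is θ = 2 arccos(1 − 2y/D) = 4.055 rad. Then A = (D²/8)(θ − sin θ) = 14.54 ft² and P = Dθ/2 = 9.934 ft. Hydraulic radius R = A/P = 14.54/9.934 = 1.464 ft. Q_A = (1.486/0.012)·14.54·1.464^(2/3)·√0.01205 = 254.9 ft³/s.
Channel B: Flow area A = b·y = 3.19 × 2.4 = 7.656 ft². Wetted perimeter P = b + 2y = 3.19 + 2×2.4 = 7.99 ft. Hydraulic radius R = A/P = 7.656/7.99 = 0.9582 ft. Q_B = (1.486/0.012)·7.656·0.9582^(2/3)·√0.01205 = 101.1 ft³/s.
The larger discharge is 254.9 ft³/s and the smaller is 101.1 ft³/s; the ratio is 2.52.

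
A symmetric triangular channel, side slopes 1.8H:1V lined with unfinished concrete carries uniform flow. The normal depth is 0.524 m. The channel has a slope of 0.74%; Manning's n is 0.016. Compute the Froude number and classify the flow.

supercritical

For a triangular section with side slope z = 1.8: A = zy² = 1.8×0.524² = 0.4942 m²; P = 2y√(1+z²) = 2×0.524×2.059 = 2.158 m.
Hydraulic radius R = A/P = 0.4942/2.158 = 0.229 m.
V = (1/n) R^(2/3) √S = (1/0.016) × 0.229^(2/3) × √0.0074 = 2.013 m/s. Hydraulic depth D_h = A/T = 0.4942/1.886 = 0.262 m.
Froude number Fr = V/√(g·D_h) = 2.013/√(9.81×0.262) = 1.26, which is greater than 1, so the flow is supercritical.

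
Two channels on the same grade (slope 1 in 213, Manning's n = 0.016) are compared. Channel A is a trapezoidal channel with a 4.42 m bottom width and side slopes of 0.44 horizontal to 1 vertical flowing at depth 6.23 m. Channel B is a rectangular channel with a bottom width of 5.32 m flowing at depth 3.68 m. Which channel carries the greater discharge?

Channel A: With bottom width b = 4.42 m and side slope z = 0.44: A = (b + zy)y = (4.42 + 0.44×6.23)×6.23 = 44.61 m²; P = b + 2y√(1+z²) = 4.42 + 2×6.23×1.093 = 18.03 m. Hydraulic radius R = A/P = 44.61/18.03 = 2.474 m. Q_A = (1/0.016)·44.61·2.474^(2/3)·√0.004695 = 349.5 m³/s.
Channel B: Flow area A = b·y = 5.32 × 3.68 = 19.58 m². Wetted perimeter P = b + 2y = 5.32 + 2×3.68 = 12.68 m. Hydraulic radius R = A/P = 19.58/12.68 = 1.544 m. Q_B = (1/0.016)·19.58·1.544^(2/3)·√0.004695 = 112 m³/s.
Q_A = 349.5 m³/s vs Q_B = 112 m³/s, so channel A carries more.

channel A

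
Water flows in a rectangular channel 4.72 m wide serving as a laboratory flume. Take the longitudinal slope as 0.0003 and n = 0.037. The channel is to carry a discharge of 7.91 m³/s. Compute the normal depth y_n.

Manning's equation rearranged: A R^(2/3) = nQ / (1·√S) = 0.037 × 7.91 / (√0.0003) = 16.9.
Trying y = 2.53 m: A R^(2/3) = 13.64 — low.
Trying y = 3.33 m: A R^(2/3) = 19.49 — high.
Trying y = 2.98 m: A R^(2/3) = 16.9 — ≈ 16.9.

y_n = 2.98 m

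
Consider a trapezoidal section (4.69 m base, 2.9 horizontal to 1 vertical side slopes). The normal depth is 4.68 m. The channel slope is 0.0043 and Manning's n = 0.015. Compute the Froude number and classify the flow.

supercritical

With bottom width b = 4.69 m and side slope z = 2.9: A = (b + zy)y = (4.69 + 2.9×4.68)×4.68 = 85.47 m²; P = b + 2y√(1+z²) = 4.69 + 2×4.68×3.068 = 33.4 m.
Hydraulic radius R = A/P = 85.47/33.4 = 2.559 m.
V = (1/n) R^(2/3) √S = (1/0.015) × 2.559^(2/3) × √0.0043 = 8.178 m/s. Hydraulic depth D_h = A/T = 85.47/31.83 = 2.685 m.
Froude number Fr = V/√(g·D_h) = 8.178/√(9.81×2.685) = 1.59, which is greater than 1, so the flow is supercritical.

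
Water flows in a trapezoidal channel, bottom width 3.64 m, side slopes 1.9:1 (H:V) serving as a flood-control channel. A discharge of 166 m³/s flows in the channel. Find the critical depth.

At critical depth, Q² T / (g A³) = 1, i.e. A³/T = Q²/g = 166²/9.81 = 2809.
Try y = 2.79 m: A³/T = 1090 — too small.
Try y = 4.47 m: A³/T = 7734 — too large.
Try y = 3.52 m: A³/T = 2824 — ≈ 2809.

y_c = 3.52 m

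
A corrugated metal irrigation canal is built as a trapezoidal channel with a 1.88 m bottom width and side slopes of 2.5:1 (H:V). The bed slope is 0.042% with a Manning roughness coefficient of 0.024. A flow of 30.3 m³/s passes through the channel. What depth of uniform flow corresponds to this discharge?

Manning's equation rearranged: A R^(2/3) = nQ / (1·√S) = 0.024 × 30.3 / (√0.00042) = 35.48.
At y = 1.99 m: A R^(2/3) = 14.39 — short.
At y = 2.92 m: A R^(2/3) = 35.48 — close enough.

y_n = 2.92 m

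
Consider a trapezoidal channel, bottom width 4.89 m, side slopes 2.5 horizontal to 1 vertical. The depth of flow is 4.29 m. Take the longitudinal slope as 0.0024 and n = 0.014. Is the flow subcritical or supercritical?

supercritical

With bottom width b = 4.89 m and side slope z = 2.5: A = (b + zy)y = (4.89 + 2.5×4.29)×4.29 = 66.99 m²; P = b + 2y√(1+z²) = 4.89 + 2×4.29×2.693 = 27.99 m.
Hydraulic radius R = A/P = 66.99/27.99 = 2.393 m.
V = (1/n) R^(2/3) √S = (1/0.014) × 2.393^(2/3) × √0.0024 = 6.261 m/s. Hydraulic depth D_h = A/T = 66.99/26.34 = 2.543 m.
Froude number Fr = V/√(g·D_h) = 6.261/√(9.81×2.543) = 1.25, which is greater than 1, so the flow is supercritical.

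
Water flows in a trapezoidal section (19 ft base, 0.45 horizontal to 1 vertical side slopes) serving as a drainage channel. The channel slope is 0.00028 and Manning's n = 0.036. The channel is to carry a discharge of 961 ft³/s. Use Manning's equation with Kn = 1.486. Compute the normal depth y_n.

Manning's equation rearranged: A R^(2/3) = nQ / (1.486·√S) = 0.036 × 961 / (1.486 × √0.00028) = 1391.
At y = 15.9 ft: A R^(2/3) = 1624 — too large.
At y = 11.8 ft: A R^(2/3) = 988 — too small.
At y = 14.5 ft: A R^(2/3) = 1391 — close enough.

y_n = 14.5 ft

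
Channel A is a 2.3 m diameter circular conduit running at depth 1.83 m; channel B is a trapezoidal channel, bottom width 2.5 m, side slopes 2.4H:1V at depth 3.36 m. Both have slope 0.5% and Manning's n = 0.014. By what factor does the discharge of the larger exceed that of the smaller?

Channel A: For a circular section of diameter D = 2.3 m at depth y = 1.83 m, the central angle is θ = 2 arccos(1 − 2y/D) = 4.407 rad. Then A = (D²/8)(θ − sin θ) = 3.545 m² and P = Dθ/2 = 5.068 m. Hydraulic radius R = A/P = 3.545/5.068 = 0.6994 m. Q_A = (1/0.014)·3.545·0.6994^(2/3)·√0.005 = 14.11 m³/s.
Channel B: With bottom width b = 2.5 m and side slope z = 2.4: A = (b + zy)y = (2.5 + 2.4×3.36)×3.36 = 35.5 m²; P = b + 2y√(1+z²) = 2.5 + 2×3.36×2.6 = 19.97 m. Hydraulic radius R = A/P = 35.5/19.97 = 1.777 m. Q_B = (1/0.014)·35.5·1.777^(2/3)·√0.005 = 263 m³/s.
The larger discharge is 263 m³/s and the smaller is 14.11 m³/s; the ratio is 18.6.

18.6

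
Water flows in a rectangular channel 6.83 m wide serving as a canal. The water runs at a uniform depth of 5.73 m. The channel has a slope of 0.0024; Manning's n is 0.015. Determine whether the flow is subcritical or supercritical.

subcritical

Flow area A = b·y = 6.83 × 5.73 = 39.14 m². Wetted perimeter P = b + 2y = 6.83 + 2×5.73 = 18.29 m.
Hydraulic radius R = A/P = 39.14/18.29 = 2.14 m.
V = (1/n) R^(2/3) √S = (1/0.015) × 2.14^(2/3) × √0.0024 = 5.423 m/s. Hydraulic depth D_h = A/T = 39.14/6.83 = 5.73 m.
Froude number Fr = V/√(g·D_h) = 5.423/√(9.81×5.73) = 0.723, which is less than 1, so the flow is subcritical.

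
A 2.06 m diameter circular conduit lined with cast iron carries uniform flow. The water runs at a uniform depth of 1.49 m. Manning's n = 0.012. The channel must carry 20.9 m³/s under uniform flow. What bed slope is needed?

S = 0.018

For a circular section of diameter D = 2.06 m at depth y = 1.49 m, the central angle is θ = 2 arccos(1 − 2y/D) = 4.068 rad. Then A = (D²/8)(θ − sin θ) = 2.582 m² and P = Dθ/2 = 4.19 m.
Hydraulic radius R = A/P = 2.582/4.19 = 0.6162 m.
From Manning's equation, S = [nQ / (1 A R^(2/3))]² = [0.012 × 20.9 / (1 × 2.582 × 0.6162^(2/3))]² = 0.018.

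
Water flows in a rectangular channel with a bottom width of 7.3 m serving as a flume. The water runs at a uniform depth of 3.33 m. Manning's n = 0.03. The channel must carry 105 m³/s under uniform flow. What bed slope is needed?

Flow area A = b·y = 7.3 × 3.33 = 24.31 m². Wetted perimeter P = b + 2y = 7.3 + 2×3.33 = 13.96 m.
Hydraulic radius R = A/P = 24.31/13.96 = 1.741 m.
From Manning's equation, S = [nQ / (1 A R^(2/3))]² = [0.03 × 105 / (1 × 24.31 × 1.741^(2/3))]² = 0.00802.

S = 0.00802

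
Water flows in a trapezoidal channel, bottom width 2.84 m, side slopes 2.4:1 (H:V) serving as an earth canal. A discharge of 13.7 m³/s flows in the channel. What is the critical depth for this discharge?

At critical depth, Q² T / (g A³) = 1, i.e. A³/T = Q²/g = 13.7²/9.81 = 19.13.
Try y = 0.714 m: A³/T = 5.484 — short.
Try y = 1 m: A³/T = 18.83 — ≈ 19.13.

y_c = 1 m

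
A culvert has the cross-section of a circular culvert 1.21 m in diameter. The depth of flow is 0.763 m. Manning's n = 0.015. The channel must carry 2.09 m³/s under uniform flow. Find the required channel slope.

For a circular section of diameter D = 1.21 m at depth y = 0.763 m, the central angle is θ = 2 arccos(1 − 2y/D) = 3.67 rad. Then A = (D²/8)(θ − sin θ) = 0.7639 m² and P = Dθ/2 = 2.22 m.
Hydraulic radius R = A/P = 0.7639/2.22 = 0.3441 m.
From Manning's equation, S = [nQ / (1 A R^(2/3))]² = [0.015 × 2.09 / (1 × 0.7639 × 0.3441^(2/3))]² = 0.00699.

S = 0.00699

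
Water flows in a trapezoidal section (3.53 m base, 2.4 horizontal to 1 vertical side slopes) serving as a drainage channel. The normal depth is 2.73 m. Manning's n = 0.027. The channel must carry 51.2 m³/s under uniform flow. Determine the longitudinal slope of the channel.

S = 0.0014

With bottom width b = 3.53 m and side slope z = 2.4: A = (b + zy)y = (3.53 + 2.4×2.73)×2.73 = 27.52 m²; P = b + 2y√(1+z²) = 3.53 + 2×2.73×2.6 = 17.73 m.
Hydraulic radius R = A/P = 27.52/17.73 = 1.553 m.
From Manning's equation, S = [nQ / (1 A R^(2/3))]² = [0.027 × 51.2 / (1 × 27.52 × 1.553^(2/3))]² = 0.0014.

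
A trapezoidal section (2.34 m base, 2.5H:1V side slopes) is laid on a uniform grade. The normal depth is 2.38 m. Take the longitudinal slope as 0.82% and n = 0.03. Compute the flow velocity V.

V = 3.6 m/s

With bottom width b = 2.34 m and side slope z = 2.5: A = (b + zy)y = (2.34 + 2.5×2.38)×2.38 = 19.73 m²; P = b + 2y√(1+z²) = 2.34 + 2×2.38×2.693 = 15.16 m.
Hydraulic radius R = A/P = 19.73/15.16 = 1.302 m.
From Manning's equation, V = (1/n) R^(2/3) S^(1/2) = (1/0.03) × 1.302^(2/3) × 0.0082^(1/2) = 3.6 m/s.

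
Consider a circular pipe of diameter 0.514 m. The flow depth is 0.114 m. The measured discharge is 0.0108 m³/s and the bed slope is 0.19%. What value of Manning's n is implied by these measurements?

n = 0.023

For a circular section of diameter D = 0.514 m at depth y = 0.114 m, the central angle is θ = 2 arccos(1 − 2y/D) = 1.961 rad. Then A = (D²/8)(θ − sin θ) = 0.03424 m² and P = Dθ/2 = 0.5041 m.
Hydraulic radius R = A/P = 0.03424/0.5041 = 0.06792 m.
Rearranging Manning's equation: n = (1/Q) A R^(2/3) S^(1/2) = (1/0.0108) × 0.03424 × 0.06792^(2/3) × √0.0019 = 0.023.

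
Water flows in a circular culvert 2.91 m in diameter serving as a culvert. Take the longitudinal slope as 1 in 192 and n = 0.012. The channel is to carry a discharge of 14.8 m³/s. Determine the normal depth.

y_n = 1.38 m

Manning's equation rearranged: A R^(2/3) = nQ / (1·√S) = 0.012 × 14.8 / (√0.005208) = 2.461.
At y = 0.959 m: A R^(2/3) = 1.262 — too small.
At y = 1.68 m: A R^(2/3) = 3.405 — too large.
At y = 1.38 m: A R^(2/3) = 2.456 — ≈ 2.461.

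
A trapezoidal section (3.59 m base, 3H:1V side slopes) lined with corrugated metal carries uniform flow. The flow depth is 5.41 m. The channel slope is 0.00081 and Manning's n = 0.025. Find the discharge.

With bottom width b = 3.59 m and side slope z = 3: A = (b + zy)y = (3.59 + 3×5.41)×5.41 = 107.2 m²; P = b + 2y√(1+z²) = 3.59 + 2×5.41×3.162 = 37.81 m.
Hydraulic radius R = A/P = 107.2/37.81 = 2.836 m.
Manning's equation: Q = (1/n) A R^(2/3) S^(1/2) = (1/0.025) × 107.2 × 2.836^(2/3) × 0.00081^(1/2) = 245 m³/s.

Q = 245 m³/s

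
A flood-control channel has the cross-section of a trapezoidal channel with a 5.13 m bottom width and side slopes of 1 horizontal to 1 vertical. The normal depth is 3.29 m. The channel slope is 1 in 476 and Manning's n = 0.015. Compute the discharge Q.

With bottom width b = 5.13 m and side slope z = 1: A = (b + zy)y = (5.13 + 1×3.29)×3.29 = 27.7 m²; P = b + 2y√(1+z²) = 5.13 + 2×3.29×1.414 = 14.44 m.
Hydraulic radius R = A/P = 27.7/14.44 = 1.919 m.
Manning's equation: Q = (1/n) A R^(2/3) S^(1/2) = (1/0.015) × 27.7 × 1.919^(2/3) × 0.002101^(1/2) = 131 m³/s.

Q = 131 m³/s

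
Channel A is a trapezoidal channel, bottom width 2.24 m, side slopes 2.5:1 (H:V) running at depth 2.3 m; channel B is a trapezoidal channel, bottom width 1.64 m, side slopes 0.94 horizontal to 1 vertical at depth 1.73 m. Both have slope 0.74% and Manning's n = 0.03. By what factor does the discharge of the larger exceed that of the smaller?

Channel A: With bottom width b = 2.24 m and side slope z = 2.5: A = (b + zy)y = (2.24 + 2.5×2.3)×2.3 = 18.38 m²; P = b + 2y√(1+z²) = 2.24 + 2×2.3×2.693 = 14.63 m. Hydraulic radius R = A/P = 18.38/14.63 = 1.256 m. Q_A = (1/0.03)·18.38·1.256^(2/3)·√0.0074 = 61.36 m³/s.
Channel B: With bottom width b = 1.64 m and side slope z = 0.94: A = (b + zy)y = (1.64 + 0.94×1.73)×1.73 = 5.651 m²; P = b + 2y√(1+z²) = 1.64 + 2×1.73×1.372 = 6.389 m. Hydraulic radius R = A/P = 5.651/6.389 = 0.8845 m. Q_B = (1/0.03)·5.651·0.8845^(2/3)·√0.0074 = 14.93 m³/s.
The larger discharge is 61.36 m³/s and the smaller is 14.93 m³/s; the ratio is 4.11.

4.11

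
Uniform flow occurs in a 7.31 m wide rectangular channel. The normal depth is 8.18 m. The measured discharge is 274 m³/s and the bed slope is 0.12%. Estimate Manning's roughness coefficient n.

Flow area A = b·y = 7.31 × 8.18 = 59.8 m². Wetted perimeter P = b + 2y = 7.31 + 2×8.18 = 23.67 m.
Hydraulic radius R = A/P = 59.8/23.67 = 2.526 m.
Rearranging Manning's equation: n = (1/Q) A R^(2/3) S^(1/2) = (1/274) × 59.8 × 2.526^(2/3) × √0.0012 = 0.014.

n = 0.014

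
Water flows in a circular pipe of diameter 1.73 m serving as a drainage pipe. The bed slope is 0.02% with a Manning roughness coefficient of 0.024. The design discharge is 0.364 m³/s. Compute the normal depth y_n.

Manning's equation rearranged: A R^(2/3) = nQ / (1·√S) = 0.024 × 0.364 / (√0.0002) = 0.6177.
Trying y = 0.896 m: A R^(2/3) = 0.7132 — too large.
Trying y = 0.641 m: A R^(2/3) = 0.3933 — too small.
Trying y = 0.823 m: A R^(2/3) = 0.6172 — matches.

y_n = 0.823 m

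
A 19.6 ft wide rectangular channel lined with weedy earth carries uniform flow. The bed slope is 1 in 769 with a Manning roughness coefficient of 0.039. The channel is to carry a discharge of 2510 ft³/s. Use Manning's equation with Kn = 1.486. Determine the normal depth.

y_n = 25.3 ft

Manning's equation rearranged: A R^(2/3) = nQ / (1.486·√S) = 0.039 × 2510 / (1.486 × √0.0013) = 1827.
Try y = 32.2 ft: A R^(2/3) = 2421 — too large.
Try y = 21.4 ft: A R^(2/3) = 1494 — too small.
Try y = 25.3 ft: A R^(2/3) = 1826 — matches.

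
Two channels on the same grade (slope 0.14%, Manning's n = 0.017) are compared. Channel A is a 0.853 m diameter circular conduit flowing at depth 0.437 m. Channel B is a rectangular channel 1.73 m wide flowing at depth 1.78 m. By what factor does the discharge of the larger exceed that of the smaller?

Channel A: For a circular section of diameter D = 0.853 m at depth y = 0.437 m, the central angle is θ = 2 arccos(1 − 2y/D) = 3.191 rad. Then A = (D²/8)(θ − sin θ) = 0.2947 m² and P = Dθ/2 = 1.361 m. Hydraulic radius R = A/P = 0.2947/1.361 = 0.2165 m. Q_A = (1/0.017)·0.2947·0.2165^(2/3)·√0.0014 = 0.2339 m³/s.
Channel B: Flow area A = b·y = 1.73 × 1.78 = 3.079 m². Wetted perimeter P = b + 2y = 1.73 + 2×1.78 = 5.29 m. Hydraulic radius R = A/P = 3.079/5.29 = 0.5821 m. Q_B = (1/0.017)·3.079·0.5821^(2/3)·√0.0014 = 4.725 m³/s.
The larger discharge is 4.725 m³/s and the smaller is 0.2339 m³/s; the ratio is 20.2.

20.2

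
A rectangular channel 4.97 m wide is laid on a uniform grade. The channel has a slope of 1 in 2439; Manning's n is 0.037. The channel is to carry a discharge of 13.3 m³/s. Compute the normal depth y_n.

y_n = 3.74 m

Manning's equation rearranged: A R^(2/3) = nQ / (1·√S) = 0.037 × 13.3 / (√0.00041) = 24.3.
At y = 3.34 m: A R^(2/3) = 21.02 — short.
At y = 4.67 m: A R^(2/3) = 32.04 — over.
At y = 3.74 m: A R^(2/3) = 24.28 — matches.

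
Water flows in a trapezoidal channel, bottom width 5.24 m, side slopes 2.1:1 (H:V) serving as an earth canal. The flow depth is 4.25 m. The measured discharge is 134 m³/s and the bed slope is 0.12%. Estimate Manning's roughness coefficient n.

n = 0.028

With bottom width b = 5.24 m and side slope z = 2.1: A = (b + zy)y = (5.24 + 2.1×4.25)×4.25 = 60.2 m²; P = b + 2y√(1+z²) = 5.24 + 2×4.25×2.326 = 25.01 m.
Hydraulic radius R = A/P = 60.2/25.01 = 2.407 m.
Rearranging Manning's equation: n = (1/Q) A R^(2/3) S^(1/2) = (1/134) × 60.2 × 2.407^(2/3) × √0.0012 = 0.028.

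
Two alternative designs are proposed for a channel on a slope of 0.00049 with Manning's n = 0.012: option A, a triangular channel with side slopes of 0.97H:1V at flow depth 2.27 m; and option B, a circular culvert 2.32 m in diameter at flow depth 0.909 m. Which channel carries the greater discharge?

Channel A: For a triangular section with side slope z = 0.97: A = zy² = 0.97×2.27² = 4.998 m²; P = 2y√(1+z²) = 2×2.27×1.393 = 6.325 m. Hydraulic radius R = A/P = 4.998/6.325 = 0.7903 m. Q_A = (1/0.012)·4.998·0.7903^(2/3)·√0.00049 = 7.881 m³/s.
Channel B: For a circular section of diameter D = 2.32 m at depth y = 0.909 m, the central angle is θ = 2 arccos(1 − 2y/D) = 2.705 rad. Then A = (D²/8)(θ − sin θ) = 1.536 m² and P = Dθ/2 = 3.138 m. Hydraulic radius R = A/P = 1.536/3.138 = 0.4894 m. Q_B = (1/0.012)·1.536·0.4894^(2/3)·√0.00049 = 1.76 m³/s.
Q_A = 7.881 m³/s vs Q_B = 1.76 m³/s, so channel A carries more.

channel A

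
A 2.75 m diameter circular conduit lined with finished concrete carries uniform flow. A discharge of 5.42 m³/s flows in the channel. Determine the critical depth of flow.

At critical depth, Q² T / (g A³) = 1, i.e. A³/T = Q²/g = 5.42²/9.81 = 2.995.
Try y = 1.12 m: A³/T = 4.343 — over.
Try y = 1.02 m: A³/T = 3.032 — matches.

y_c = 1.02 m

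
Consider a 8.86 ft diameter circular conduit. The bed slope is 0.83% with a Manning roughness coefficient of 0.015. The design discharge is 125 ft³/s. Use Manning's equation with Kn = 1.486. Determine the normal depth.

Manning's equation rearranged: A R^(2/3) = nQ / (1.486·√S) = 0.015 × 125 / (1.486 × √0.0083) = 13.85.
Try y = 1.55 ft: A R^(2/3) = 6.986 — too small.
Try y = 2.5 ft: A R^(2/3) = 18.21 — too large.
Try y = 2.18 ft: A R^(2/3) = 13.9 — ≈ 13.85.

y_n = 2.18 ft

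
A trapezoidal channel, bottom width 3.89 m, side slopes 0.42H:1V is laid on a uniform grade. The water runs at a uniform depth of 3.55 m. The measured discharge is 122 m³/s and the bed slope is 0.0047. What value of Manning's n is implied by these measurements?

n = 0.015

With bottom width b = 3.89 m and side slope z = 0.42: A = (b + zy)y = (3.89 + 0.42×3.55)×3.55 = 19.1 m²; P = b + 2y√(1+z²) = 3.89 + 2×3.55×1.085 = 11.59 m.
Hydraulic radius R = A/P = 19.1/11.59 = 1.648 m.
Rearranging Manning's equation: n = (1/Q) A R^(2/3) S^(1/2) = (1/122) × 19.1 × 1.648^(2/3) × √0.0047 = 0.015.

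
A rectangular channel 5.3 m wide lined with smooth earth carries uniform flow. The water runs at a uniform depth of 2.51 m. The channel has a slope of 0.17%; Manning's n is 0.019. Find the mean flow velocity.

Flow area A = b·y = 5.3 × 2.51 = 13.3 m². Wetted perimeter P = b + 2y = 5.3 + 2×2.51 = 10.32 m.
Hydraulic radius R = A/P = 13.3/10.32 = 1.289 m.
From Manning's equation, V = (1/n) R^(2/3) S^(1/2) = (1/0.019) × 1.289^(2/3) × 0.0017^(1/2) = 2.57 m/s.

V = 2.57 m/s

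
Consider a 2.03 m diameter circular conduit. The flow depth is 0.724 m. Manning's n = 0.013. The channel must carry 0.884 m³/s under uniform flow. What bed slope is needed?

For a circular section of diameter D = 2.03 m at depth y = 0.724 m, the central angle is θ = 2 arccos(1 − 2y/D) = 2.56 rad. Then A = (D²/8)(θ − sin θ) = 1.036 m² and P = Dθ/2 = 2.598 m.
Hydraulic radius R = A/P = 1.036/2.598 = 0.3986 m.
From Manning's equation, S = [nQ / (1 A R^(2/3))]² = [0.013 × 0.884 / (1 × 1.036 × 0.3986^(2/3))]² = 0.00042.

S = 0.00042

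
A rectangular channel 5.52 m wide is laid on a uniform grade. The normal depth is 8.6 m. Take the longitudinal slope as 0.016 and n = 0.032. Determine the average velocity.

Flow area A = b·y = 5.52 × 8.6 = 47.47 m². Wetted perimeter P = b + 2y = 5.52 + 2×8.6 = 22.72 m.
Hydraulic radius R = A/P = 47.47/22.72 = 2.089 m.
From Manning's equation, V = (1/n) R^(2/3) S^(1/2) = (1/0.032) × 2.089^(2/3) × 0.016^(1/2) = 6.46 m/s.

V = 6.46 m/s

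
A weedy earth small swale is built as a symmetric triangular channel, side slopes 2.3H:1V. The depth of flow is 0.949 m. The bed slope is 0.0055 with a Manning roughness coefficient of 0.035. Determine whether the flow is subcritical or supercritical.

For a triangular section with side slope z = 2.3: A = zy² = 2.3×0.949² = 2.071 m²; P = 2y√(1+z²) = 2×0.949×2.508 = 4.76 m.
Hydraulic radius R = A/P = 2.071/4.76 = 0.4351 m.
V = (1/n) R^(2/3) √S = (1/0.035) × 0.4351^(2/3) × √0.0055 = 1.217 m/s. Hydraulic depth D_h = A/T = 2.071/4.365 = 0.4745 m.
Froude number Fr = V/√(g·D_h) = 1.217/√(9.81×0.4745) = 0.564, which is less than 1, so the flow is subcritical.

subcritical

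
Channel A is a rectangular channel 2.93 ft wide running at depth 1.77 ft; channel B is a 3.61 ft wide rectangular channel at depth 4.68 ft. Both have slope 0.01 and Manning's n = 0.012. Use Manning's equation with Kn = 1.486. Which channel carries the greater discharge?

channel B

Channel A: Flow area A = b·y = 2.93 × 1.77 = 5.186 ft². Wetted perimeter P = b + 2y = 2.93 + 2×1.77 = 6.47 ft. Hydraulic radius R = A/P = 5.186/6.47 = 0.8016 ft. Q_A = (1.486/0.012)·5.186·0.8016^(2/3)·√0.01 = 55.42 ft³/s.
Channel B: Flow area A = b·y = 3.61 × 4.68 = 16.89 ft². Wetted perimeter P = b + 2y = 3.61 + 2×4.68 = 12.97 ft. Hydraulic radius R = A/P = 16.89/12.97 = 1.303 ft. Q_B = (1.486/0.012)·16.89·1.303^(2/3)·√0.01 = 249.5 ft³/s.
Q_A = 55.42 ft³/s vs Q_B = 249.5 ft³/s, so channel B carries more.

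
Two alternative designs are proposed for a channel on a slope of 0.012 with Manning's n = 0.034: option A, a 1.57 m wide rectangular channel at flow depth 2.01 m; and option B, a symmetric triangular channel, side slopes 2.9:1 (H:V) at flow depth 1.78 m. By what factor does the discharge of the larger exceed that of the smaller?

3.8

Channel A: Flow area A = b·y = 1.57 × 2.01 = 3.156 m². Wetted perimeter P = b + 2y = 1.57 + 2×2.01 = 5.59 m. Hydraulic radius R = A/P = 3.156/5.59 = 0.5645 m. Q_A = (1/0.034)·3.156·0.5645^(2/3)·√0.012 = 6.945 m³/s.
Channel B: For a triangular section with side slope z = 2.9: A = zy² = 2.9×1.78² = 9.188 m²; P = 2y√(1+z²) = 2×1.78×3.068 = 10.92 m. Hydraulic radius R = A/P = 9.188/10.92 = 0.8414 m. Q_B = (1/0.034)·9.188·0.8414^(2/3)·√0.012 = 26.38 m³/s.
The larger discharge is 26.38 m³/s and the smaller is 6.945 m³/s; the ratio is 3.8.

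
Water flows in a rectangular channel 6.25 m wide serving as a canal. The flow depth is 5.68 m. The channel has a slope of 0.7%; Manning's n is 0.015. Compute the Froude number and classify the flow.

Flow area A = b·y = 6.25 × 5.68 = 35.5 m². Wetted perimeter P = b + 2y = 6.25 + 2×5.68 = 17.61 m.
Hydraulic radius R = A/P = 35.5/17.61 = 2.016 m.
V = (1/n) R^(2/3) √S = (1/0.015) × 2.016^(2/3) × √0.007 = 8.901 m/s. Hydraulic depth D_h = A/T = 35.5/6.25 = 5.68 m.
Froude number Fr = V/√(g·D_h) = 8.901/√(9.81×5.68) = 1.19, which is greater than 1, so the flow is supercritical.

supercritical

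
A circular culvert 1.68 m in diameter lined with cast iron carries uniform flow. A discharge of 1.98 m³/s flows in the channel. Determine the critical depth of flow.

At critical depth, Q² T / (g A³) = 1, i.e. A³/T = Q²/g = 1.98²/9.81 = 0.3996.
At y = 0.754 m: A³/T = 0.5363 — too large.
At y = 0.485 m: A³/T = 0.0979 — too small.
At y = 0.698 m: A³/T = 0.399 — ≈ 0.3996.

y_c = 0.698 m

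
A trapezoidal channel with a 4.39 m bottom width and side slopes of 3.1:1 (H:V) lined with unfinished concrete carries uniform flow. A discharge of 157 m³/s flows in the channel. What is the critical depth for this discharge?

y_c = 2.87 m

At critical depth, Q² T / (g A³) = 1, i.e. A³/T = Q²/g = 157²/9.81 = 2513.
Try y = 1.96 m: A³/T = 521.8 — too small.
Try y = 3.12 m: A³/T = 3558 — too large.
Try y = 2.87 m: A³/T = 2500 — ≈ 2513.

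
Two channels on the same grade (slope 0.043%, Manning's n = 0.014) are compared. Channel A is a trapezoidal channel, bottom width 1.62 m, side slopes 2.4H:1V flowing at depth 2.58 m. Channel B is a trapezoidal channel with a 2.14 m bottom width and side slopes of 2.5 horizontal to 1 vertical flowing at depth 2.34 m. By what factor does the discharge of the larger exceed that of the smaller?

Channel A: With bottom width b = 1.62 m and side slope z = 2.4: A = (b + zy)y = (1.62 + 2.4×2.58)×2.58 = 20.15 m²; P = b + 2y√(1+z²) = 1.62 + 2×2.58×2.6 = 15.04 m. Hydraulic radius R = A/P = 20.15/15.04 = 1.34 m. Q_A = (1/0.014)·20.15·1.34^(2/3)·√0.00043 = 36.29 m³/s.
Channel B: With bottom width b = 2.14 m and side slope z = 2.5: A = (b + zy)y = (2.14 + 2.5×2.34)×2.34 = 18.7 m²; P = b + 2y√(1+z²) = 2.14 + 2×2.34×2.693 = 14.74 m. Hydraulic radius R = A/P = 18.7/14.74 = 1.268 m. Q_B = (1/0.014)·18.7·1.268^(2/3)·√0.00043 = 32.45 m³/s.
The larger discharge is 36.29 m³/s and the smaller is 32.45 m³/s; the ratio is 1.12.

1.12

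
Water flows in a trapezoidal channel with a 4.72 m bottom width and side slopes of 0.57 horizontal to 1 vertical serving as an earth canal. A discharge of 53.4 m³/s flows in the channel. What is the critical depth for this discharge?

At critical depth, Q² T / (g A³) = 1, i.e. A³/T = Q²/g = 53.4²/9.81 = 290.7.
At y = 1.92 m: A³/T = 201.4 — low.
At y = 2.15 m: A³/T = 291.3 — ≈ 290.7.

y_c = 2.15 m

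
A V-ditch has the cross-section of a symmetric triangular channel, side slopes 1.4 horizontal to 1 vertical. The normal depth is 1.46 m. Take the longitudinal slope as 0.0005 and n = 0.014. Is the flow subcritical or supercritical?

For a triangular section with side slope z = 1.4: A = zy² = 1.4×1.46² = 2.984 m²; P = 2y√(1+z²) = 2×1.46×1.72 = 5.024 m.
Hydraulic radius R = A/P = 2.984/5.024 = 0.594 m.
V = (1/n) R^(2/3) √S = (1/0.014) × 0.594^(2/3) × √0.0005 = 1.129 m/s. Hydraulic depth D_h = A/T = 2.984/4.088 = 0.73 m.
Froude number Fr = V/√(g·D_h) = 1.129/√(9.81×0.73) = 0.422, which is less than 1, so the flow is subcritical.

subcritical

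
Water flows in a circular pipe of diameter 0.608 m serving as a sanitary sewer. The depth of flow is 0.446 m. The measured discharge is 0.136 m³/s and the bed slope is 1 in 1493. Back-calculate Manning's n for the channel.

n = 0.014

For a circular section of diameter D = 0.608 m at depth y = 0.446 m, the central angle is θ = 2 arccos(1 − 2y/D) = 4.114 rad. Then A = (D²/8)(θ − sin θ) = 0.2283 m² and P = Dθ/2 = 1.251 m.
Hydraulic radius R = A/P = 0.2283/1.251 = 0.1825 m.
Rearranging Manning's equation: n = (1/Q) A R^(2/3) S^(1/2) = (1/0.136) × 0.2283 × 0.1825^(2/3) × √0.0006698 = 0.014.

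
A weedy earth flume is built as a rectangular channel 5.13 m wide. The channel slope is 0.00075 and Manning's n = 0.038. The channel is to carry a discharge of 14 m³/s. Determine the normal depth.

Manning's equation rearranged: A R^(2/3) = nQ / (1·√S) = 0.038 × 14 / (√0.00075) = 19.43.
Try y = 2.6 m: A R^(2/3) = 15.82 — low.
Try y = 3.04 m: A R^(2/3) = 19.43 — matches.

y_n = 3.04 m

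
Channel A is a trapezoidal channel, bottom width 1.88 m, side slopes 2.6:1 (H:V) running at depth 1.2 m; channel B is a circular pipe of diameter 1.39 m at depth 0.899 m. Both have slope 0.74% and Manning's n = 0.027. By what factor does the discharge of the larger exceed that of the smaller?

Channel A: With bottom width b = 1.88 m and side slope z = 2.6: A = (b + zy)y = (1.88 + 2.6×1.2)×1.2 = 6 m²; P = b + 2y√(1+z²) = 1.88 + 2×1.2×2.786 = 8.566 m. Hydraulic radius R = A/P = 6/8.566 = 0.7005 m. Q_A = (1/0.027)·6·0.7005^(2/3)·√0.0074 = 15.08 m³/s.
Channel B: For a circular section of diameter D = 1.39 m at depth y = 0.899 m, the central angle is θ = 2 arccos(1 − 2y/D) = 3.737 rad. Then A = (D²/8)(θ − sin θ) = 1.038 m² and P = Dθ/2 = 2.598 m. Hydraulic radius R = A/P = 1.038/2.598 = 0.3997 m. Q_B = (1/0.027)·1.038·0.3997^(2/3)·√0.0074 = 1.795 m³/s.
The larger discharge is 15.08 m³/s and the smaller is 1.795 m³/s; the ratio is 8.4.

8.4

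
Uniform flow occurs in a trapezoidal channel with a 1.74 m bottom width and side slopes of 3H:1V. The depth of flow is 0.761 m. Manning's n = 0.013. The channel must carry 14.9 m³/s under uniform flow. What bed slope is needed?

With bottom width b = 1.74 m and side slope z = 3: A = (b + zy)y = (1.74 + 3×0.761)×0.761 = 3.062 m²; P = b + 2y√(1+z²) = 1.74 + 2×0.761×3.162 = 6.553 m.
Hydraulic radius R = A/P = 3.062/6.553 = 0.4672 m.
From Manning's equation, S = [nQ / (1 A R^(2/3))]² = [0.013 × 14.9 / (1 × 3.062 × 0.4672^(2/3))]² = 0.011.

S = 0.011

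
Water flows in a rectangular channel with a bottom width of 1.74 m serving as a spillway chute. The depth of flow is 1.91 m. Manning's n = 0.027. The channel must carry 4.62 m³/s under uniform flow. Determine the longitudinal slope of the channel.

Flow area A = b·y = 1.74 × 1.91 = 3.323 m². Wetted perimeter P = b + 2y = 1.74 + 2×1.91 = 5.56 m.
Hydraulic radius R = A/P = 3.323/5.56 = 0.5977 m.
From Manning's equation, S = [nQ / (1 A R^(2/3))]² = [0.027 × 4.62 / (1 × 3.323 × 0.5977^(2/3))]² = 0.0028.

S = 0.0028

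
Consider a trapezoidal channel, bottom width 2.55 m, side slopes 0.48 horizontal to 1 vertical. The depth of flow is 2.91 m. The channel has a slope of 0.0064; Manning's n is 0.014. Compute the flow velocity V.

With bottom width b = 2.55 m and side slope z = 0.48: A = (b + zy)y = (2.55 + 0.48×2.91)×2.91 = 11.49 m²; P = b + 2y√(1+z²) = 2.55 + 2×2.91×1.109 = 9.006 m.
Hydraulic radius R = A/P = 11.49/9.006 = 1.275 m.
From Manning's equation, V = (1/n) R^(2/3) S^(1/2) = (1/0.014) × 1.275^(2/3) × 0.0064^(1/2) = 6.72 m/s.

V = 6.72 m/s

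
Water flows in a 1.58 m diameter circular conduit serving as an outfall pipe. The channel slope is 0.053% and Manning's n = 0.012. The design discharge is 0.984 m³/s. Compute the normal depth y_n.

y_n = 0.777 m

Manning's equation rearranged: A R^(2/3) = nQ / (1·√S) = 0.012 × 0.984 / (√0.00053) = 0.5129.
Trying y = 0.974 m: A R^(2/3) = 0.7388 — over.
Trying y = 0.569 m: A R^(2/3) = 0.2928 — short.
Trying y = 0.777 m: A R^(2/3) = 0.5131 — matches.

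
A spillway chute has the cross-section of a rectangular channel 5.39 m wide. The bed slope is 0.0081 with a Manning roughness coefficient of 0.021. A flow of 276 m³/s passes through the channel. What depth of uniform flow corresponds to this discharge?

Manning's equation rearranged: A R^(2/3) = nQ / (1·√S) = 0.021 × 276 / (√0.0081) = 64.4.
Try y = 9.5 m: A R^(2/3) = 83.95 — high.
Try y = 6.34 m: A R^(2/3) = 52.26 — low.
Try y = 7.56 m: A R^(2/3) = 64.4 — close enough.

y_n = 7.56 m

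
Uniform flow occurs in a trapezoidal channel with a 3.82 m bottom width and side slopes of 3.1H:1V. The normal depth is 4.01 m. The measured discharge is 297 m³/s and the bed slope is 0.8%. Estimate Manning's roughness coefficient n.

n = 0.033

With bottom width b = 3.82 m and side slope z = 3.1: A = (b + zy)y = (3.82 + 3.1×4.01)×4.01 = 65.17 m²; P = b + 2y√(1+z²) = 3.82 + 2×4.01×3.257 = 29.94 m.
Hydraulic radius R = A/P = 65.17/29.94 = 2.176 m.
Rearranging Manning's equation: n = (1/Q) A R^(2/3) S^(1/2) = (1/297) × 65.17 × 2.176^(2/3) × √0.008 = 0.033.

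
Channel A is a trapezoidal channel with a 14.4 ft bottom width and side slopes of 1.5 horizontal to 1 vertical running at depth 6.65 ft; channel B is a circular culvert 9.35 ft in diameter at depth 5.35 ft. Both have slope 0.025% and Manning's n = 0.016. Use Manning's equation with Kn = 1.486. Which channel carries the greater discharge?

channel A

Channel A: With bottom width b = 14.4 ft and side slope z = 1.5: A = (b + zy)y = (14.4 + 1.5×6.65)×6.65 = 162.1 ft²; P = b + 2y√(1+z²) = 14.4 + 2×6.65×1.803 = 38.38 ft. Hydraulic radius R = A/P = 162.1/38.38 = 4.224 ft. Q_A = (1.486/0.016)·162.1·4.224^(2/3)·√0.00025 = 622 ft³/s.
Channel B: For a circular section of diameter D = 9.35 ft at depth y = 5.35 ft, the central angle is θ = 2 arccos(1 − 2y/D) = 3.431 rad. Then A = (D²/8)(θ − sin θ) = 40.62 ft² and P = Dθ/2 = 16.04 ft. Hydraulic radius R = A/P = 40.62/16.04 = 2.532 ft. Q_B = (1.486/0.016)·40.62·2.532^(2/3)·√0.00025 = 110.8 ft³/s.
Q_A = 622 ft³/s vs Q_B = 110.8 ft³/s, so channel A carries more.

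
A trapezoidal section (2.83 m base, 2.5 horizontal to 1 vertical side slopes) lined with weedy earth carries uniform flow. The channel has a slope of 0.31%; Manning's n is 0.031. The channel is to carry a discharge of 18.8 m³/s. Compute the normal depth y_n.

Manning's equation rearranged: A R^(2/3) = nQ / (1·√S) = 0.031 × 18.8 / (√0.0031) = 10.47.
Try y = 1.2 m: A R^(2/3) = 5.79 — too small.
Try y = 1.59 m: A R^(2/3) = 10.45 — close enough.

y_n = 1.59 m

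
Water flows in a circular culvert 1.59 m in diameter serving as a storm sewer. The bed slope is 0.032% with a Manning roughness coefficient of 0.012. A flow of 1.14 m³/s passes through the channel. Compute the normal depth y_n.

y_n = 0.992 m

Manning's equation rearranged: A R^(2/3) = nQ / (1·√S) = 0.012 × 1.14 / (√0.00032) = 0.7647.
Try y = 1.21 m: A R^(2/3) = 0.9953 — high.
Try y = 0.716 m: A R^(2/3) = 0.4477 — low.
Try y = 0.992 m: A R^(2/3) = 0.7649 — close enough.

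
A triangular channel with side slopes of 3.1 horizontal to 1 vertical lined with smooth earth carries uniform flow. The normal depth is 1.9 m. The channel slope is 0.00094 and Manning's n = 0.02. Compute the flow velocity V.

For a triangular section with side slope z = 3.1: A = zy² = 3.1×1.9² = 11.19 m²; P = 2y√(1+z²) = 2×1.9×3.257 = 12.38 m.
Hydraulic radius R = A/P = 11.19/12.38 = 0.9041 m.
From Manning's equation, V = (1/n) R^(2/3) S^(1/2) = (1/0.02) × 0.9041^(2/3) × 0.00094^(1/2) = 1.43 m/s.

V = 1.43 m/s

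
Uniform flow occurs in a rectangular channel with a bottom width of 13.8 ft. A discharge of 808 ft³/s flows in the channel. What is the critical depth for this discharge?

For a rectangular channel, critical depth y_c = (q²/g)^(1/3) where q = Q/b = 808/13.8 = 58.55 ft²/s.
So y_c = (58.55²/32.2)^(1/3) = 4.74 ft.

y_c = 4.74 ft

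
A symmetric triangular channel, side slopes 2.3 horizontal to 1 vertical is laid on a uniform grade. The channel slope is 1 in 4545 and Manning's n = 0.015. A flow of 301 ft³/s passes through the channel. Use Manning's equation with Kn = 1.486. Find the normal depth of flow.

Manning's equation rearranged: A R^(2/3) = nQ / (1.486·√S) = 0.015 × 301 / (1.486 × √0.00022) = 204.8.
At y = 5.75 ft: A R^(2/3) = 145.1 — low.
At y = 6.54 ft: A R^(2/3) = 204.6 — close enough.

y_n = 6.54 ft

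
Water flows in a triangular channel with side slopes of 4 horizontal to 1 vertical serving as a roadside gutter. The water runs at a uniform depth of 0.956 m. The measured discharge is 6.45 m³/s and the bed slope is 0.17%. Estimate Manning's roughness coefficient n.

For a triangular section with side slope z = 4: A = zy² = 4×0.956² = 3.656 m²; P = 2y√(1+z²) = 2×0.956×4.123 = 7.883 m.
Hydraulic radius R = A/P = 3.656/7.883 = 0.4637 m.
Rearranging Manning's equation: n = (1/Q) A R^(2/3) S^(1/2) = (1/6.45) × 3.656 × 0.4637^(2/3) × √0.0017 = 0.014.

n = 0.014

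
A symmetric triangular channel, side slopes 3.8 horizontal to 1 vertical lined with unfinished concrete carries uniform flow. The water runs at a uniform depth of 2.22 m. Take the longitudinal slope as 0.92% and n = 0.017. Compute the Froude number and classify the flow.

supercritical

For a triangular section with side slope z = 3.8: A = zy² = 3.8×2.22² = 18.73 m²; P = 2y√(1+z²) = 2×2.22×3.929 = 17.45 m.
Hydraulic radius R = A/P = 18.73/17.45 = 1.073 m.
V = (1/n) R^(2/3) √S = (1/0.017) × 1.073^(2/3) × √0.0092 = 5.915 m/s. Hydraulic depth D_h = A/T = 18.73/16.87 = 1.11 m.
Froude number Fr = V/√(g·D_h) = 5.915/√(9.81×1.11) = 1.79, which is greater than 1, so the flow is supercritical.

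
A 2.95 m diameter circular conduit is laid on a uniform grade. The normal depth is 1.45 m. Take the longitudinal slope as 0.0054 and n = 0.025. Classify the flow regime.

For a circular section of diameter D = 2.95 m at depth y = 1.45 m, the central angle is θ = 2 arccos(1 − 2y/D) = 3.108 rad. Then A = (D²/8)(θ − sin θ) = 3.344 m² and P = Dθ/2 = 4.584 m.
Hydraulic radius R = A/P = 3.344/4.584 = 0.7295 m.
V = (1/n) R^(2/3) √S = (1/0.025) × 0.7295^(2/3) × √0.0054 = 2.382 m/s. Hydraulic depth D_h = A/T = 3.344/2.95 = 1.134 m.
Froude number Fr = V/√(g·D_h) = 2.382/√(9.81×1.134) = 0.714, which is less than 1, so the flow is subcritical.

subcritical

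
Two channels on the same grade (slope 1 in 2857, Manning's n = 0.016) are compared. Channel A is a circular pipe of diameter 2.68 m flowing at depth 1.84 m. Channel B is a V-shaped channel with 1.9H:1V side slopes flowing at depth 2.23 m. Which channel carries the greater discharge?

channel B

Channel A: For a circular section of diameter D = 2.68 m at depth y = 1.84 m, the central angle is θ = 2 arccos(1 − 2y/D) = 3.906 rad. Then A = (D²/8)(θ − sin θ) = 4.129 m² and P = Dθ/2 = 5.235 m. Hydraulic radius R = A/P = 4.129/5.235 = 0.7888 m. Q_A = (1/0.016)·4.129·0.7888^(2/3)·√0.00035 = 4.121 m³/s.
Channel B: For a triangular section with side slope z = 1.9: A = zy² = 1.9×2.23² = 9.449 m²; P = 2y√(1+z²) = 2×2.23×2.147 = 9.576 m. Hydraulic radius R = A/P = 9.449/9.576 = 0.9867 m. Q_B = (1/0.016)·9.449·0.9867^(2/3)·√0.00035 = 10.95 m³/s.
Q_A = 4.121 m³/s vs Q_B = 10.95 m³/s, so channel B carries more.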